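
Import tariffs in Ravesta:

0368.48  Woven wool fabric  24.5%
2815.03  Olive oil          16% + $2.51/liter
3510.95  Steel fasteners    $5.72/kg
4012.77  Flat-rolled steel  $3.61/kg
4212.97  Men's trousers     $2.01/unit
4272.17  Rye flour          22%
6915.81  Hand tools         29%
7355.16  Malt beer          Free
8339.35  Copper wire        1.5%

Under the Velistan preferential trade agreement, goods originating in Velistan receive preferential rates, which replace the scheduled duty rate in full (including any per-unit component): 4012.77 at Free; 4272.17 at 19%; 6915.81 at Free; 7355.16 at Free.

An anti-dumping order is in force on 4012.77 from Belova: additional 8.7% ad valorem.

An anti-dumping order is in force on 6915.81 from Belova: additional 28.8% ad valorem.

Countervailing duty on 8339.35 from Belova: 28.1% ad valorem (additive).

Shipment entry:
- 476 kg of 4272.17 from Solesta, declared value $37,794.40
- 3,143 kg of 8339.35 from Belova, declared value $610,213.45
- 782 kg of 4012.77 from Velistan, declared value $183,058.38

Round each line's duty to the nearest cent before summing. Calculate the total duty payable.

$188,937.95

Line 1 (4272.17, Solesta, 476 kg, $37,794.40):
Base rate for 4272.17 is 22%.
4272.17 has an FTA preferential rate, but origin Solesta is not Velistan; base rate stands.
Duty = $37,794.40 × 22% = $8,314.77.
Line 2 (8339.35, Belova, 3,143 kg, $610,213.45):
Base rate for 8339.35 is 1.5%.
Additional duty on 8339.35 from Belova: +28.1%. Applied ad valorem rate: 1.5% + 28.1% = 29.6%.
Duty = $610,213.45 × 29.6% = $180,623.18.
Line 3 (4012.77, Velistan, 782 kg, $183,058.38):
Base rate for 4012.77 is $3.61/kg.
Origin Velistan qualifies under the Ravesta–Velistan agreement and 4012.77 is covered: preferential rate Free applies instead.
The additional-duty order on 4012.77 targets Belova, not Velistan; it does not apply.
Duty = $183,058.38 × 0% = $0.00.
Total = $8,314.77 + $180,623.18 + $0.00 = $188,937.95.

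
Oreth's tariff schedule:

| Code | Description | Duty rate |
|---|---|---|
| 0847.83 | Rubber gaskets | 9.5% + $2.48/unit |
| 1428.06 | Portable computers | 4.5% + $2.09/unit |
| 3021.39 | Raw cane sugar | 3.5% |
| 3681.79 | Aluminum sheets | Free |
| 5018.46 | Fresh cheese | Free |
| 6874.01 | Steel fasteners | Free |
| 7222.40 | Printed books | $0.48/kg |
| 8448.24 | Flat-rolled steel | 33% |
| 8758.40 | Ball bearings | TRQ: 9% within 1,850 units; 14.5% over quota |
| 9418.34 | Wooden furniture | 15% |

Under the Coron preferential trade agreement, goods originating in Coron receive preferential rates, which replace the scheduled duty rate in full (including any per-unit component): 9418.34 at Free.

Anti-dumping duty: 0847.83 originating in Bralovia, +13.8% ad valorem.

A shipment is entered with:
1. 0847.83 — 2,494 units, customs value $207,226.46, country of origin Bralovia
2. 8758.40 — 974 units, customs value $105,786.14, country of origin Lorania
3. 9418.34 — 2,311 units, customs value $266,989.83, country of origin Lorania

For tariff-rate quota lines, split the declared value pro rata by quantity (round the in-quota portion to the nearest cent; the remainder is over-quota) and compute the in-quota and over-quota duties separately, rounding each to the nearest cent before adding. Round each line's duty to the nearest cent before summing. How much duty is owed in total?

$104,038.11

Line 1 (0847.83, Bralovia, 2,494 units, $207,226.46):
Base rate for 0847.83 is 9.5% + $2.48/unit.
Additional duty on 0847.83 from Bralovia: +13.8%. Applied ad valorem rate: 9.5% + 13.8% = 23.3%.
Duty = $207,226.46 × 23.3% + 2,494 × $2.48 = $54,468.89.
Line 2 (8758.40, Lorania, 974 units, $105,786.14):
Code 8758.40 is under a tariff-rate quota (threshold 1,850 units). Quantity 974 units is within the quota, so the in-quota rate 9% applies to the full value.
Duty = $105,786.14 × 9% = $9,520.75.
Line 3 (9418.34, Lorania, 2,311 units, $266,989.83):
Base rate for 9418.34 is 15%.
9418.34 has an FTA preferential rate, but origin Lorania is not Coron; base rate stands.
Duty = $266,989.83 × 15% = $40,048.47.
Total = $54,468.89 + $9,520.75 + $40,048.47 = $104,038.11.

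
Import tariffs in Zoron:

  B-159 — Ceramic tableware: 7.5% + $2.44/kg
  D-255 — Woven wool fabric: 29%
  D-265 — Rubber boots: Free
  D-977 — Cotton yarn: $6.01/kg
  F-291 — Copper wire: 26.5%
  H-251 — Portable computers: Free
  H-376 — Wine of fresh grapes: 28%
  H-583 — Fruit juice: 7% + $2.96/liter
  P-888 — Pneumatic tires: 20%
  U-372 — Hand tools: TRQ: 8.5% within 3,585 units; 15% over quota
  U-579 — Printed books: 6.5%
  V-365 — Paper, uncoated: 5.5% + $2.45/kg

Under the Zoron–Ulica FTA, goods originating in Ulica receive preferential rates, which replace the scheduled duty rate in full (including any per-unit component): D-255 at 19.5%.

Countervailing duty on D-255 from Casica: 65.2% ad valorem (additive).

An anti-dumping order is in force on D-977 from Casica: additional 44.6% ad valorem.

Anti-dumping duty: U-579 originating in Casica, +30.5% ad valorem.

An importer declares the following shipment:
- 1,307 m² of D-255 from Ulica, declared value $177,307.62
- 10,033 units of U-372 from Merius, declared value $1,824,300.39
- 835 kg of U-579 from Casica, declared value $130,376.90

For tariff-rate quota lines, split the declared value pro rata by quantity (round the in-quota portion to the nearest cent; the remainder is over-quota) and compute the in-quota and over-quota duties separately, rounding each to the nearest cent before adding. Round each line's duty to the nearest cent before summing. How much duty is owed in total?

$314,088.57

Line 1 (D-255, Ulica, 1,307 m², $177,307.62):
Base rate for D-255 is 29%.
Origin Ulica qualifies under the Zoron–Ulica agreement and D-255 is covered: preferential rate 19.5% applies instead.
The additional-duty order on D-255 targets Casica, not Ulica; it does not apply.
Duty = $177,307.62 × 19.5% = $34,574.99.
Line 2 (U-372, Merius, 10,033 units, $1,824,300.39):
Code U-372 is under a tariff-rate quota (threshold 3,585 units). In-quota: 3,585 units at 8.5%; over-quota: 6,448 units at 15%.
Pro-rata value split: in-quota = $1,824,300.39 × 3,585/10,033 = $651,860.55; over-quota = $1,824,300.39 − $651,860.55 = $1,172,439.84.
In-quota duty = $651,860.55 × 8.5% = $55,408.15. Over-quota duty = $1,172,439.84 × 15% = $175,865.98.
Line duty = $55,408.15 + $175,865.98 = $231,274.13.
Line 3 (U-579, Casica, 835 kg, $130,376.90):
Base rate for U-579 is 6.5%.
Additional duty on U-579 from Casica: +30.5%. Applied ad valorem rate: 6.5% + 30.5% = 37%.
Duty = $130,376.90 × 37% = $48,239.45.
Total = $34,574.99 + $231,274.13 + $48,239.45 = $314,088.57.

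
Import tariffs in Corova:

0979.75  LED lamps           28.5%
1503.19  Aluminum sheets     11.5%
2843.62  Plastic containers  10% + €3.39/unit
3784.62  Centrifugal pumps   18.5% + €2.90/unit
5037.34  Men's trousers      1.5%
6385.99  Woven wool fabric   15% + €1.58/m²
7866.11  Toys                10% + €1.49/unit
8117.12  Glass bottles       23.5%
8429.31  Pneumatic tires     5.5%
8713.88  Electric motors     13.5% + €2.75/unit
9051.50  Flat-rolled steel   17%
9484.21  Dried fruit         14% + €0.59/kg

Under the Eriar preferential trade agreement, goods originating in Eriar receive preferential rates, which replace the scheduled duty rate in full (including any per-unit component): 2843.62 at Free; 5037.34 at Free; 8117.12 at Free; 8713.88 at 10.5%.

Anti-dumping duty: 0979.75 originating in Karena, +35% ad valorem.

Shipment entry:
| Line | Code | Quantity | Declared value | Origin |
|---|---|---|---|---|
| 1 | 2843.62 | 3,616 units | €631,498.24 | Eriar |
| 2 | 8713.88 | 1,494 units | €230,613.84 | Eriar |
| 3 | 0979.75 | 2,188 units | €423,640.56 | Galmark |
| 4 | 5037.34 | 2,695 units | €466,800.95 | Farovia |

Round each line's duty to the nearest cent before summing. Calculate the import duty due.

€151,954.02

Line 1 (2843.62, Eriar, 3,616 units, €631,498.24):
Base rate for 2843.62 is 10% + €3.39/unit.
Origin Eriar qualifies under the Corova–Eriar agreement and 2843.62 is covered: preferential rate Free applies instead.
Duty = €631,498.24 × 0% = €0.00.
Line 2 (8713.88, Eriar, 1,494 units, €230,613.84):
Base rate for 8713.88 is 13.5% + €2.75/unit.
Origin Eriar qualifies under the Corova–Eriar agreement and 8713.88 is covered: preferential rate 10.5% applies instead.
Duty = €230,613.84 × 10.5% = €24,214.45.
Line 3 (0979.75, Galmark, 2,188 units, €423,640.56):
Base rate for 0979.75 is 28.5%.
The additional-duty order on 0979.75 targets Karena, not Galmark; it does not apply.
Duty = €423,640.56 × 28.5% = €120,737.56.
Line 4 (5037.34, Farovia, 2,695 units, €466,800.95):
Base rate for 5037.34 is 1.5%.
5037.34 has an FTA preferential rate, but origin Farovia is not Eriar; base rate stands.
Duty = €466,800.95 × 1.5% = €7,002.01.
Total = €0.00 + €24,214.45 + €120,737.56 + €7,002.01 = €151,954.02.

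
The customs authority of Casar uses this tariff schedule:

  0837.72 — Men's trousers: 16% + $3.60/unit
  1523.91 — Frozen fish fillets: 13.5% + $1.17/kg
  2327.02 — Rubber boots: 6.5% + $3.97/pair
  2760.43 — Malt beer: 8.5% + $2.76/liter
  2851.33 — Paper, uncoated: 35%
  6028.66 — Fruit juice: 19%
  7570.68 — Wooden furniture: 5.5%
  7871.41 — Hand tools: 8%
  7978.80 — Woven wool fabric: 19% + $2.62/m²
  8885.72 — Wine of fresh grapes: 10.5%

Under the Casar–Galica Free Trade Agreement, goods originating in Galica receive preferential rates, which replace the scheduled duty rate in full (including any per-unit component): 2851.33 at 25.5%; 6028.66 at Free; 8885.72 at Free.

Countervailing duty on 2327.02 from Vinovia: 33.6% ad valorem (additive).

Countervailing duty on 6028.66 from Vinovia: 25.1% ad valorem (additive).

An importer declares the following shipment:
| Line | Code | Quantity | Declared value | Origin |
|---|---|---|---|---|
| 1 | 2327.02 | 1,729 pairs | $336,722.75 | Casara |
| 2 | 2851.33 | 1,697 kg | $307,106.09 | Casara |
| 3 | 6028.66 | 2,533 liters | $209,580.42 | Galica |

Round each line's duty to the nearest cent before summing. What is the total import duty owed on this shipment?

$136,238.24

Line 1 (2327.02, Casara, 1,729 pairs, $336,722.75):
Base rate for 2327.02 is 6.5% + $3.97/pair.
The additional-duty order on 2327.02 targets Vinovia, not Casara; it does not apply.
Duty = $336,722.75 × 6.5% + 1,729 × $3.97 = $28,751.11.
Line 2 (2851.33, Casara, 1,697 kg, $307,106.09):
Base rate for 2851.33 is 35%.
2851.33 has an FTA preferential rate, but origin Casara is not Galica; base rate stands.
Duty = $307,106.09 × 35% = $107,487.13.
Line 3 (6028.66, Galica, 2,533 liters, $209,580.42):
Base rate for 6028.66 is 19%.
Origin Galica qualifies under the Casar–Galica agreement and 6028.66 is covered: preferential rate Free applies instead.
The additional-duty order on 6028.66 targets Vinovia, not Galica; it does not apply.
Duty = $209,580.42 × 0% = $0.00.
Total = $28,751.11 + $107,487.13 + $0.00 = $136,238.24.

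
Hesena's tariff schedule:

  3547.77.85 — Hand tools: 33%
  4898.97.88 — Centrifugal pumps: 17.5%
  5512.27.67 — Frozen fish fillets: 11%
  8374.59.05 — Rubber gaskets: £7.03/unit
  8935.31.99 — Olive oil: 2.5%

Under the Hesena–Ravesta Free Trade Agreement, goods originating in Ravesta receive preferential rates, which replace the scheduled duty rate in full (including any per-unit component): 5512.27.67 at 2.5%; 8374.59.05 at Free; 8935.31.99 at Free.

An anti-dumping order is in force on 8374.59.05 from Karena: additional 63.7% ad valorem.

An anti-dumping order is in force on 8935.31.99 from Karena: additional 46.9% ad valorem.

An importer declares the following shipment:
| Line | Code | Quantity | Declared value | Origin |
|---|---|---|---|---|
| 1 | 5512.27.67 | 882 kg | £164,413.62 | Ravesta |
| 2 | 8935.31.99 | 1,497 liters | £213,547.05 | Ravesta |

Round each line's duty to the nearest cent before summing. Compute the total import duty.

Line 1 (5512.27.67, Ravesta, 882 kg, £164,413.62):
Base rate for 5512.27.67 is 11%.
Origin Ravesta qualifies under the Hesena–Ravesta agreement and 5512.27.67 is covered: preferential rate 2.5% applies instead.
Duty = £164,413.62 × 2.5% = £4,110.34.
Line 2 (8935.31.99, Ravesta, 1,497 liters, £213,547.05):
Base rate for 8935.31.99 is 2.5%.
Origin Ravesta qualifies under the Hesena–Ravesta agreement and 8935.31.99 is covered: preferential rate Free applies instead.
The additional-duty order on 8935.31.99 targets Karena, not Ravesta; it does not apply.
Duty = £213,547.05 × 0% = £0.00.
Total = £4,110.34 + £0.00 = £4,110.34.

£4,110.34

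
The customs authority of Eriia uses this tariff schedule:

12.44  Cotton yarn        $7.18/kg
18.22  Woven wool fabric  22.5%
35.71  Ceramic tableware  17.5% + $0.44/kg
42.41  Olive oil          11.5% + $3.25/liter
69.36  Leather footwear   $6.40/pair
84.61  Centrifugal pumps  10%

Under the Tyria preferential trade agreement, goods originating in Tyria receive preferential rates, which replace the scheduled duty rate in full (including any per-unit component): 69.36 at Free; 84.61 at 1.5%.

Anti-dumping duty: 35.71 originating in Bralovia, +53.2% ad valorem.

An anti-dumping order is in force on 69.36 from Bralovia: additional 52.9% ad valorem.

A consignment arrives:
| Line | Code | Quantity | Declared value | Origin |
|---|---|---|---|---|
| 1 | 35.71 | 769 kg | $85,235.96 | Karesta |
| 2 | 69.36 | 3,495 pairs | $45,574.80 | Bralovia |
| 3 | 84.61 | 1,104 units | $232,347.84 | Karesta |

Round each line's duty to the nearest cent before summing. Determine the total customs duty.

$84,966.50

Line 1 (35.71, Karesta, 769 kg, $85,235.96):
Base rate for 35.71 is 17.5% + $0.44/kg.
The additional-duty order on 35.71 targets Bralovia, not Karesta; it does not apply.
Duty = $85,235.96 × 17.5% + 769 × $0.44 = $15,254.65.
Line 2 (69.36, Bralovia, 3,495 pairs, $45,574.80):
Base rate for 69.36 is $6.40/pair.
69.36 has an FTA preferential rate, but origin Bralovia is not Tyria; base rate stands.
Additional duty on 69.36 from Bralovia: +52.9% ad valorem. Applied ad valorem rate = 52.9%.
Duty = $45,574.80 × 52.9% + 3,495 × $6.40 = $46,477.07.
Line 3 (84.61, Karesta, 1,104 units, $232,347.84):
Base rate for 84.61 is 10%.
84.61 has an FTA preferential rate, but origin Karesta is not Tyria; base rate stands.
Duty = $232,347.84 × 10% = $23,234.78.
Total = $15,254.65 + $46,477.07 + $23,234.78 = $84,966.50.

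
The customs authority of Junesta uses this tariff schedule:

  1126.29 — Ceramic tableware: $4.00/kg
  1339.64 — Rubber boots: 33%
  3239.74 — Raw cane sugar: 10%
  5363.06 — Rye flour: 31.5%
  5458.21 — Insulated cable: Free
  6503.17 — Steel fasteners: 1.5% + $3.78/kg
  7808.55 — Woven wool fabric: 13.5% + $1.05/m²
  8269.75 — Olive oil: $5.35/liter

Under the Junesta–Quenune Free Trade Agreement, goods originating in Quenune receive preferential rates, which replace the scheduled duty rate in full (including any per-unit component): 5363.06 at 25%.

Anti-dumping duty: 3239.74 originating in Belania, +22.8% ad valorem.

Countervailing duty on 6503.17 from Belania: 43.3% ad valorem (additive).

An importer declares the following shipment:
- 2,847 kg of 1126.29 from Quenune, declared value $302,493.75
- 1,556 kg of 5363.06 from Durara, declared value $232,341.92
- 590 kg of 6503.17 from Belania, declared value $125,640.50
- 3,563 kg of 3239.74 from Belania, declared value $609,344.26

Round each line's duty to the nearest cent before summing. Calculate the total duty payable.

$342,957.76

Line 1 (1126.29, Quenune, 2,847 kg, $302,493.75):
Base rate for 1126.29 is $4.00/kg.
Origin Quenune is the FTA partner but 1126.29 is not on the preference list; base rate stands.
Duty = 2,847 × $4.00 = $11,388.00.
Line 2 (5363.06, Durara, 1,556 kg, $232,341.92):
Base rate for 5363.06 is 31.5%.
5363.06 has an FTA preferential rate, but origin Durara is not Quenune; base rate stands.
Duty = $232,341.92 × 31.5% = $73,187.70.
Line 3 (6503.17, Belania, 590 kg, $125,640.50):
Base rate for 6503.17 is 1.5% + $3.78/kg.
Additional duty on 6503.17 from Belania: +43.3%. Applied ad valorem rate: 1.5% + 43.3% = 44.8%.
Duty = $125,640.50 × 44.8% + 590 × $3.78 = $58,517.14.
Line 4 (3239.74, Belania, 3,563 kg, $609,344.26):
Base rate for 3239.74 is 10%.
Additional duty on 3239.74 from Belania: +22.8%. Applied ad valorem rate: 10% + 22.8% = 32.8%.
Duty = $609,344.26 × 32.8% = $199,864.92.
Total = $11,388.00 + $73,187.70 + $58,517.14 + $199,864.92 = $342,957.76.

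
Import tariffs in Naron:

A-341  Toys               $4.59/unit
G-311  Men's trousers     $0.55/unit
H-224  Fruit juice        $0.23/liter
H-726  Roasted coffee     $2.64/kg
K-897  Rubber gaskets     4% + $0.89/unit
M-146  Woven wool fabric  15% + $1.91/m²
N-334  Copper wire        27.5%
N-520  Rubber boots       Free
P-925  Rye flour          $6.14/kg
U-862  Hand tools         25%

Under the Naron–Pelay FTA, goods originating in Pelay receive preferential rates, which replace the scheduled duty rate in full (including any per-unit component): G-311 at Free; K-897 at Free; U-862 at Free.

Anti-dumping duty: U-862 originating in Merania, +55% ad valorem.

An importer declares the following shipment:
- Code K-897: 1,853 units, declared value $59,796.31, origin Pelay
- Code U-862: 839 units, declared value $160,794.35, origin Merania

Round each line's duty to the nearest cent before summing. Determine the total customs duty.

Line 1 (K-897, Pelay, 1,853 units, $59,796.31):
Base rate for K-897 is 4% + $0.89/unit.
Origin Pelay qualifies under the Naron–Pelay agreement and K-897 is covered: preferential rate Free applies instead.
Duty = $59,796.31 × 0% = $0.00.
Line 2 (U-862, Merania, 839 units, $160,794.35):
Base rate for U-862 is 25%.
U-862 has an FTA preferential rate, but origin Merania is not Pelay; base rate stands.
Additional duty on U-862 from Merania: +55%. Applied ad valorem rate: 25% + 55% = 80%.
Duty = $160,794.35 × 80% = $128,635.48.
Total = $0.00 + $128,635.48 = $128,635.48.

$128,635.48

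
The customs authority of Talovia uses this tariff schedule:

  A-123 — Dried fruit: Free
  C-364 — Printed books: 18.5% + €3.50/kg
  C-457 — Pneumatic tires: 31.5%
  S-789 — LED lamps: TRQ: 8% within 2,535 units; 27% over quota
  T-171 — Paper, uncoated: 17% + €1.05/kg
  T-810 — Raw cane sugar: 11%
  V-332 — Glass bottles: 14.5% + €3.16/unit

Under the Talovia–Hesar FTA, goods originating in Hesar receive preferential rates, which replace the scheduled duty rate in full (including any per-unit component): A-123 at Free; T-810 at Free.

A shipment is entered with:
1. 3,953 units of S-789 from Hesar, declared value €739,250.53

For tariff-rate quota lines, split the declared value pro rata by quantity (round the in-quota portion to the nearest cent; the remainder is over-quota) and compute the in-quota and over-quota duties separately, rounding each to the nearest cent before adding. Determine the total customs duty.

Line 1 (S-789, Hesar, 3,953 units, €739,250.53):
Code S-789 is under a tariff-rate quota (threshold 2,535 units). In-quota: 2,535 units at 8%; over-quota: 1,418 units at 27%.
Pro-rata value split: in-quota = €739,250.53 × 2,535/3,953 = €474,070.35; over-quota = €739,250.53 − €474,070.35 = €265,180.18.
In-quota duty = €474,070.35 × 8% = €37,925.63. Over-quota duty = €265,180.18 × 27% = €71,598.65.
Line duty = €37,925.63 + €71,598.65 = €109,524.28.

€109,524.28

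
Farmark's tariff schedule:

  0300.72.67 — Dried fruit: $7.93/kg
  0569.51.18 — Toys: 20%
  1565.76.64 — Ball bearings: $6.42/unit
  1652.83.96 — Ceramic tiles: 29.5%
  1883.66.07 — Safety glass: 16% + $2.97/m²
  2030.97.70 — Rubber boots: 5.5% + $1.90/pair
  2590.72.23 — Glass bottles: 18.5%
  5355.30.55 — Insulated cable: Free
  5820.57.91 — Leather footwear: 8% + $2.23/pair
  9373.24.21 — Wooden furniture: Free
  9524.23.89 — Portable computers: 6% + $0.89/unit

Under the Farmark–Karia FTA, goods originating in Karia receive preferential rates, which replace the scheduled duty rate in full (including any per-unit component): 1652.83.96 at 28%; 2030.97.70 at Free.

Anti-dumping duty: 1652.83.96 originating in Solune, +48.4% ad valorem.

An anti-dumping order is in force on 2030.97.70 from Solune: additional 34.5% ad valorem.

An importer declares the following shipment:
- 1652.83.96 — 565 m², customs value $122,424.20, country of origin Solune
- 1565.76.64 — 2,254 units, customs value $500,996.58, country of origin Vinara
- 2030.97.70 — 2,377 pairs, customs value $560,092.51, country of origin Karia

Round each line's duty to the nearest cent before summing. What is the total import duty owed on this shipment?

$109,839.13

Line 1 (1652.83.96, Solune, 565 m², $122,424.20):
Base rate for 1652.83.96 is 29.5%.
1652.83.96 has an FTA preferential rate, but origin Solune is not Karia; base rate stands.
Additional duty on 1652.83.96 from Solune: +48.4%. Applied ad valorem rate: 29.5% + 48.4% = 77.9%.
Duty = $122,424.20 × 77.9% = $95,368.45.
Line 2 (1565.76.64, Vinara, 2,254 units, $500,996.58):
Base rate for 1565.76.64 is $6.42/unit.
Duty = 2,254 × $6.42 = $14,470.68.
Line 3 (2030.97.70, Karia, 2,377 pairs, $560,092.51):
Base rate for 2030.97.70 is 5.5% + $1.90/pair.
Origin Karia qualifies under the Farmark–Karia agreement and 2030.97.70 is covered: preferential rate Free applies instead.
The additional-duty order on 2030.97.70 targets Solune, not Karia; it does not apply.
Duty = $560,092.51 × 0% = $0.00.
Total = $95,368.45 + $14,470.68 + $0.00 = $109,839.13.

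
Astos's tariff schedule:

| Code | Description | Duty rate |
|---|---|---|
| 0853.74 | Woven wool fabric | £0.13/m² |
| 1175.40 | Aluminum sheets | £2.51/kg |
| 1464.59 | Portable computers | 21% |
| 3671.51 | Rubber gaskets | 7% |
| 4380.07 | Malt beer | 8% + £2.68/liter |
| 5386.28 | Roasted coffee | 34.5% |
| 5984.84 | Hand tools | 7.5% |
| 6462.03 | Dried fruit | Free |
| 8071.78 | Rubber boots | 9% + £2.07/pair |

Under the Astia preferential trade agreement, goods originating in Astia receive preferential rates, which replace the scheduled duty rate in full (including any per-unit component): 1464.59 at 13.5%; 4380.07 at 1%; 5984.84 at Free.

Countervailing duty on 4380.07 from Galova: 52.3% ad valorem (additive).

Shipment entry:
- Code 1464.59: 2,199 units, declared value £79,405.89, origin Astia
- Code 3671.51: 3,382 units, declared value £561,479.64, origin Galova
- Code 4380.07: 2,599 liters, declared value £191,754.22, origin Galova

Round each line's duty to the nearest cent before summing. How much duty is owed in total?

£172,616.48

Line 1 (1464.59, Astia, 2,199 units, £79,405.89):
Base rate for 1464.59 is 21%.
Origin Astia qualifies under the Astos–Astia agreement and 1464.59 is covered: preferential rate 13.5% applies instead.
Duty = £79,405.89 × 13.5% = £10,719.80.
Line 2 (3671.51, Galova, 3,382 units, £561,479.64):
Base rate for 3671.51 is 7%.
Duty = £561,479.64 × 7% = £39,303.57.
Line 3 (4380.07, Galova, 2,599 liters, £191,754.22):
Base rate for 4380.07 is 8% + £2.68/liter.
4380.07 has an FTA preferential rate, but origin Galova is not Astia; base rate stands.
Additional duty on 4380.07 from Galova: +52.3%. Applied ad valorem rate: 8% + 52.3% = 60.3%.
Duty = £191,754.22 × 60.3% + 2,599 × £2.68 = £122,593.11.
Total = £10,719.80 + £39,303.57 + £122,593.11 = £172,616.48.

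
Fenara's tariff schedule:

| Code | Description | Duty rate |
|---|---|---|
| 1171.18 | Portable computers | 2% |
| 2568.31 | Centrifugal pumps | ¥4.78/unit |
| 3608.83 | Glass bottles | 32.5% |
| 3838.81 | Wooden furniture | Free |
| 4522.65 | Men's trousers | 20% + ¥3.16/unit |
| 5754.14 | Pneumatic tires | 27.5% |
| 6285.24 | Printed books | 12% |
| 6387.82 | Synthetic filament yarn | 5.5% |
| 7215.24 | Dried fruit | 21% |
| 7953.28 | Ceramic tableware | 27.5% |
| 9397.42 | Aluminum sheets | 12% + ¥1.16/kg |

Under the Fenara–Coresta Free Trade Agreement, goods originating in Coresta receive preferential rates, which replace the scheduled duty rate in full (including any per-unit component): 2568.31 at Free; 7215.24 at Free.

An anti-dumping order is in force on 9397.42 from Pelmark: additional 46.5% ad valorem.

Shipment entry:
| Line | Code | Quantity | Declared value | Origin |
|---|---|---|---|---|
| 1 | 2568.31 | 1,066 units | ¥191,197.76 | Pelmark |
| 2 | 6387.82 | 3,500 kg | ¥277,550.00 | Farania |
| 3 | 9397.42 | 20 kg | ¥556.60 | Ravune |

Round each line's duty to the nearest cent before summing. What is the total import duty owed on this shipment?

Line 1 (2568.31, Pelmark, 1,066 units, ¥191,197.76):
Base rate for 2568.31 is ¥4.78/unit.
2568.31 has an FTA preferential rate, but origin Pelmark is not Coresta; base rate stands.
Duty = 1,066 × ¥4.78 = ¥5,095.48.
Line 2 (6387.82, Farania, 3,500 kg, ¥277,550.00):
Base rate for 6387.82 is 5.5%.
Duty = ¥277,550.00 × 5.5% = ¥15,265.25.
Line 3 (9397.42, Ravune, 20 kg, ¥556.60):
Base rate for 9397.42 is 12% + ¥1.16/kg.
The additional-duty order on 9397.42 targets Pelmark, not Ravune; it does not apply.
Duty = ¥556.60 × 12% + 20 × ¥1.16 = ¥89.99.
Total = ¥5,095.48 + ¥15,265.25 + ¥89.99 = ¥20,450.72.

¥20,450.72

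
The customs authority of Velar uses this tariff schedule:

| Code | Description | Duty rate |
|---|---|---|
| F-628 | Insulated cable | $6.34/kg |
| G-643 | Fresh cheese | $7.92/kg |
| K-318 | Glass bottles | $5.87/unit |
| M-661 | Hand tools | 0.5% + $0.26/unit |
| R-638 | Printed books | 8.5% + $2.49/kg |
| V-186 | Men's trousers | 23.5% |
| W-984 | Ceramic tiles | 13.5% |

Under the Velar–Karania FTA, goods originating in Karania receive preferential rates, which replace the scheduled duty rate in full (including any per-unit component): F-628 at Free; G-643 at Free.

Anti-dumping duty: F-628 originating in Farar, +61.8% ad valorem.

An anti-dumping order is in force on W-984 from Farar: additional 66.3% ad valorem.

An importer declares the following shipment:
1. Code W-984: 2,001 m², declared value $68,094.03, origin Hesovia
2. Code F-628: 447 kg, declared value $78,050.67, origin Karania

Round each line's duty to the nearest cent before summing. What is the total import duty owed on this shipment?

Line 1 (W-984, Hesovia, 2,001 m², $68,094.03):
Base rate for W-984 is 13.5%.
The additional-duty order on W-984 targets Farar, not Hesovia; it does not apply.
Duty = $68,094.03 × 13.5% = $9,192.69.
Line 2 (F-628, Karania, 447 kg, $78,050.67):
Base rate for F-628 is $6.34/kg.
Origin Karania qualifies under the Velar–Karania agreement and F-628 is covered: preferential rate Free applies instead.
The additional-duty order on F-628 targets Farar, not Karania; it does not apply.
Duty = $78,050.67 × 0% = $0.00.
Total = $9,192.69 + $0.00 = $9,192.69.

$9,192.69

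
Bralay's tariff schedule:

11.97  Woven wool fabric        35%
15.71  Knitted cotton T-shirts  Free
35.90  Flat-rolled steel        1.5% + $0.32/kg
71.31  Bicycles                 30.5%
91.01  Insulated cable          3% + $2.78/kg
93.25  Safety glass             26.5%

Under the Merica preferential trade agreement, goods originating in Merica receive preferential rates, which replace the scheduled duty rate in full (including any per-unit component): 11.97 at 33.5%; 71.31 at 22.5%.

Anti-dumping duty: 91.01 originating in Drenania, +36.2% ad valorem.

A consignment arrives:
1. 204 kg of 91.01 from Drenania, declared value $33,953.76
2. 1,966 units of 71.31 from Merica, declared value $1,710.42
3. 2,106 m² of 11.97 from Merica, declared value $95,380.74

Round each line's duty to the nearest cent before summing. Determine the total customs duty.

Line 1 (91.01, Drenania, 204 kg, $33,953.76):
Base rate for 91.01 is 3% + $2.78/kg.
Additional duty on 91.01 from Drenania: +36.2%. Applied ad valorem rate: 3% + 36.2% = 39.2%.
Duty = $33,953.76 × 39.2% + 204 × $2.78 = $13,876.99.
Line 2 (71.31, Merica, 1,966 units, $1,710.42):
Base rate for 71.31 is 30.5%.
Origin Merica qualifies under the Bralay–Merica agreement and 71.31 is covered: preferential rate 22.5% applies instead.
Duty = $1,710.42 × 22.5% = $384.84.
Line 3 (11.97, Merica, 2,106 m², $95,380.74):
Base rate for 11.97 is 35%.
Origin Merica qualifies under the Bralay–Merica agreement and 11.97 is covered: preferential rate 33.5% applies instead.
Duty = $95,380.74 × 33.5% = $31,952.55.
Total = $13,876.99 + $384.84 + $31,952.55 = $46,214.38.

$46,214.38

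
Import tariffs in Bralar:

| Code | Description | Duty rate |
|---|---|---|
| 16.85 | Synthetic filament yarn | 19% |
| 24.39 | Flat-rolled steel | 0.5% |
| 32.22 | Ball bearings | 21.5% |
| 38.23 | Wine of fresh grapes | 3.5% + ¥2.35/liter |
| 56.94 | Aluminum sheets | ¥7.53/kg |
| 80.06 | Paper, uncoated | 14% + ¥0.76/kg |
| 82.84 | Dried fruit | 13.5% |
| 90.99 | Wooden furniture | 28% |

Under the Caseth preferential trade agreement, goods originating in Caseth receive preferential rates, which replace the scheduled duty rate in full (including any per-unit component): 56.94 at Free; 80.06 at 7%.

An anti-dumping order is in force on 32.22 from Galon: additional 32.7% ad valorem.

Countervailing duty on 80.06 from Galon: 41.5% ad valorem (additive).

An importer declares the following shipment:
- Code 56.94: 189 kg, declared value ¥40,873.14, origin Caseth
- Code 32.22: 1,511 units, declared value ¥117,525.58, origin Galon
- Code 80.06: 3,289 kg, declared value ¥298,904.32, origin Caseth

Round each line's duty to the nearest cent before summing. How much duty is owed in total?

¥84,622.16

Line 1 (56.94, Caseth, 189 kg, ¥40,873.14):
Base rate for 56.94 is ¥7.53/kg.
Origin Caseth qualifies under the Bralar–Caseth agreement and 56.94 is covered: preferential rate Free applies instead.
Duty = ¥40,873.14 × 0% = ¥0.00.
Line 2 (32.22, Galon, 1,511 units, ¥117,525.58):
Base rate for 32.22 is 21.5%.
Additional duty on 32.22 from Galon: +32.7%. Applied ad valorem rate: 21.5% + 32.7% = 54.2%.
Duty = ¥117,525.58 × 54.2% = ¥63,698.86.
Line 3 (80.06, Caseth, 3,289 kg, ¥298,904.32):
Base rate for 80.06 is 14% + ¥0.76/kg.
Origin Caseth qualifies under the Bralar–Caseth agreement and 80.06 is covered: preferential rate 7% applies instead.
The additional-duty order on 80.06 targets Galon, not Caseth; it does not apply.
Duty = ¥298,904.32 × 7% = ¥20,923.30.
Total = ¥0.00 + ¥63,698.86 + ¥20,923.30 = ¥84,622.16.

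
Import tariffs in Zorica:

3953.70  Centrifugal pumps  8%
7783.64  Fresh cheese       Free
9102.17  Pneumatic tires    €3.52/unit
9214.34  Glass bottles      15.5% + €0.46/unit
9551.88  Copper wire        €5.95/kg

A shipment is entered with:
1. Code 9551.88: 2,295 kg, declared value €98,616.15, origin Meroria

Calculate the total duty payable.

Line 1 (9551.88, Meroria, 2,295 kg, €98,616.15):
Base rate for 9551.88 is €5.95/kg.
Duty = 2,295 × €5.95 = €13,655.25.

€13,655.25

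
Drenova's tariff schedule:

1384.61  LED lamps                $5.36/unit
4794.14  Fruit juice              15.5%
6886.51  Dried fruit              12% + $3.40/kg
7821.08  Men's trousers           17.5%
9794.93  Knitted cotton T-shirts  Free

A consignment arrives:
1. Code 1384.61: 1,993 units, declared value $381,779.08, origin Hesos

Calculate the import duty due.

Line 1 (1384.61, Hesos, 1,993 units, $381,779.08):
Base rate for 1384.61 is $5.36/unit.
Duty = 1,993 × $5.36 = $10,682.48.

$10,682.48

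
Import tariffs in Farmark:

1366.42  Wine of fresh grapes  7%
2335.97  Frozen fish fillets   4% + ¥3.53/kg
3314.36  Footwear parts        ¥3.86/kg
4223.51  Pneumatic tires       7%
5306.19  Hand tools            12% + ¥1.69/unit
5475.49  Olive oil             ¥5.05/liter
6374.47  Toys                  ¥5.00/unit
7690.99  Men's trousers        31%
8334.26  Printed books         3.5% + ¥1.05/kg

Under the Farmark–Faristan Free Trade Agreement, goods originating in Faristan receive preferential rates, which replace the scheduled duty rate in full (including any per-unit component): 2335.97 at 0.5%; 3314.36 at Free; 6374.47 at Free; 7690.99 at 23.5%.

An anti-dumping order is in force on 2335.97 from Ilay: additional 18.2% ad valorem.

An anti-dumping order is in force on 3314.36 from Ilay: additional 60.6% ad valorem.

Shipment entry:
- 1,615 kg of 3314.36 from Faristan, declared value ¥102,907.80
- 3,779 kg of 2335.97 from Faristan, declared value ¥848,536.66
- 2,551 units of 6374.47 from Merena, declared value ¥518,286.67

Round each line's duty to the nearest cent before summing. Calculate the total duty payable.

¥16,997.68

Line 1 (3314.36, Faristan, 1,615 kg, ¥102,907.80):
Base rate for 3314.36 is ¥3.86/kg.
Origin Faristan qualifies under the Farmark–Faristan agreement and 3314.36 is covered: preferential rate Free applies instead.
The additional-duty order on 3314.36 targets Ilay, not Faristan; it does not apply.
Duty = ¥102,907.80 × 0% = ¥0.00.
Line 2 (2335.97, Faristan, 3,779 kg, ¥848,536.66):
Base rate for 2335.97 is 4% + ¥3.53/kg.
Origin Faristan qualifies under the Farmark–Faristan agreement and 2335.97 is covered: preferential rate 0.5% applies instead.
The additional-duty order on 2335.97 targets Ilay, not Faristan; it does not apply.
Duty = ¥848,536.66 × 0.5% = ¥4,242.68.
Line 3 (6374.47, Merena, 2,551 units, ¥518,286.67):
Base rate for 6374.47 is ¥5.00/unit.
6374.47 has an FTA preferential rate, but origin Merena is not Faristan; base rate stands.
Duty = 2,551 × ¥5.00 = ¥12,755.00.
Total = ¥0.00 + ¥4,242.68 + ¥12,755.00 = ¥16,997.68.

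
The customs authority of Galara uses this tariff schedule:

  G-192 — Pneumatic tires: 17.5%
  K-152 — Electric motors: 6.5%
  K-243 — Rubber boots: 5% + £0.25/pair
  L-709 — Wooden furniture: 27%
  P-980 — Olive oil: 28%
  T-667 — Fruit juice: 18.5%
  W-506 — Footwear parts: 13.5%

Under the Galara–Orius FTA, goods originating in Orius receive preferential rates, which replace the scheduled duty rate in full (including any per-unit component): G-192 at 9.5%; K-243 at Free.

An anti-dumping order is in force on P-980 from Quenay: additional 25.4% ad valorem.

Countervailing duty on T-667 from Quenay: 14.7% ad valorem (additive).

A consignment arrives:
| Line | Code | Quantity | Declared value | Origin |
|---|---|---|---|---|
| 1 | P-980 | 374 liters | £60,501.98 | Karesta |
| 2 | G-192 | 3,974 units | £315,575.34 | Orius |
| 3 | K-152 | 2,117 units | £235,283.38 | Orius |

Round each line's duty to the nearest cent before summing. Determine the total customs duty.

Line 1 (P-980, Karesta, 374 liters, £60,501.98):
Base rate for P-980 is 28%.
The additional-duty order on P-980 targets Quenay, not Karesta; it does not apply.
Duty = £60,501.98 × 28% = £16,940.55.
Line 2 (G-192, Orius, 3,974 units, £315,575.34):
Base rate for G-192 is 17.5%.
Origin Orius qualifies under the Galara–Orius agreement and G-192 is covered: preferential rate 9.5% applies instead.
Duty = £315,575.34 × 9.5% = £29,979.66.
Line 3 (K-152, Orius, 2,117 units, £235,283.38):
Base rate for K-152 is 6.5%.
Origin Orius is the FTA partner but K-152 is not on the preference list; base rate stands.
Duty = £235,283.38 × 6.5% = £15,293.42.
Total = £16,940.55 + £29,979.66 + £15,293.42 = £62,213.63.

£62,213.63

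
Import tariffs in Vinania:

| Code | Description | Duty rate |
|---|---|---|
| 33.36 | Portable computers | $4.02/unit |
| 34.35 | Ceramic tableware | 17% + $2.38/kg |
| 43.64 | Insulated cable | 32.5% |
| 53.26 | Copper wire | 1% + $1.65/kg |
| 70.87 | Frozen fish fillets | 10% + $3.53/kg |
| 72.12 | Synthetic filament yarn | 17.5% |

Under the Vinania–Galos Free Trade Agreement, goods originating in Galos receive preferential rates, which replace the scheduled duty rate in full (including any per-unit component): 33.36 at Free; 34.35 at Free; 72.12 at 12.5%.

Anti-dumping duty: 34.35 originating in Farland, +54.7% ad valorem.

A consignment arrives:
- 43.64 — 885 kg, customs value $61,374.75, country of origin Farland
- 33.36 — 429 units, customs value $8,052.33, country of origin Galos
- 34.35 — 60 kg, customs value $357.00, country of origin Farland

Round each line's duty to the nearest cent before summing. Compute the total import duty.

$20,345.56

Line 1 (43.64, Farland, 885 kg, $61,374.75):
Base rate for 43.64 is 32.5%.
Duty = $61,374.75 × 32.5% = $19,946.79.
Line 2 (33.36, Galos, 429 units, $8,052.33):
Base rate for 33.36 is $4.02/unit.
Origin Galos qualifies under the Vinania–Galos agreement and 33.36 is covered: preferential rate Free applies instead.
Duty = $8,052.33 × 0% = $0.00.
Line 3 (34.35, Farland, 60 kg, $357.00):
Base rate for 34.35 is 17% + $2.38/kg.
34.35 has an FTA preferential rate, but origin Farland is not Galos; base rate stands.
Additional duty on 34.35 from Farland: +54.7%. Applied ad valorem rate: 17% + 54.7% = 71.7%.
Duty = $357.00 × 71.7% + 60 × $2.38 = $398.77.
Total = $19,946.79 + $0.00 + $398.77 = $20,345.56.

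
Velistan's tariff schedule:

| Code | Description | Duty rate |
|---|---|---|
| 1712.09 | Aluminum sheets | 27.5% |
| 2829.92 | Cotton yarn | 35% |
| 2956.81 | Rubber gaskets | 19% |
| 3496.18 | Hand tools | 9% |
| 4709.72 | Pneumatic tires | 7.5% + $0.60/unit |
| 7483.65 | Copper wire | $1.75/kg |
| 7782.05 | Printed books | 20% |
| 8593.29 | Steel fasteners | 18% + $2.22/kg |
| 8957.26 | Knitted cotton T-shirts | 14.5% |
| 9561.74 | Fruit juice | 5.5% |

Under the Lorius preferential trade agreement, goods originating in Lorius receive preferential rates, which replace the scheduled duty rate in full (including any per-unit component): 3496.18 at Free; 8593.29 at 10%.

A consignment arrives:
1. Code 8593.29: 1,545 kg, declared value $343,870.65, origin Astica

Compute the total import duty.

$65,326.62

Line 1 (8593.29, Astica, 1,545 kg, $343,870.65):
Base rate for 8593.29 is 18% + $2.22/kg.
8593.29 has an FTA preferential rate, but origin Astica is not Lorius; base rate stands.
Duty = $343,870.65 × 18% + 1,545 × $2.22 = $65,326.62.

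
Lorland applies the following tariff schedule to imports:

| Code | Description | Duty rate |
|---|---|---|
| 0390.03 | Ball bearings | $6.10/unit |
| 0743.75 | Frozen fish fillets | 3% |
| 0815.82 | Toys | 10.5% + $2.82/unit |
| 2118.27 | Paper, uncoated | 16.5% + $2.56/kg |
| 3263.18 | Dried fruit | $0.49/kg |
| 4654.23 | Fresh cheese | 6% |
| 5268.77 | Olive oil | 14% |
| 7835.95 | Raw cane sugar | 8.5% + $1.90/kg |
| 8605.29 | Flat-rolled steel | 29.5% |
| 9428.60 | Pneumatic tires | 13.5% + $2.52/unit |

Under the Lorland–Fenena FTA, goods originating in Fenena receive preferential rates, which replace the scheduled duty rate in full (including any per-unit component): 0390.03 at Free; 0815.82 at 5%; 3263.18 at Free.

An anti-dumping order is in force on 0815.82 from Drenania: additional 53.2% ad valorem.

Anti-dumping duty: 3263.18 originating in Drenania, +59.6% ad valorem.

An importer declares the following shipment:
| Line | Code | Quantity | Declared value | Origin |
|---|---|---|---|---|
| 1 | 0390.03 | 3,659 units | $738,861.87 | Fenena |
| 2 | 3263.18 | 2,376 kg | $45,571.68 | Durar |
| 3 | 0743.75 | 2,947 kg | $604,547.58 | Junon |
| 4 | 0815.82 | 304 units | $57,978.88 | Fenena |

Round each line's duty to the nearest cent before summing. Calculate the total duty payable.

$22,199.61

Line 1 (0390.03, Fenena, 3,659 units, $738,861.87):
Base rate for 0390.03 is $6.10/unit.
Origin Fenena qualifies under the Lorland–Fenena agreement and 0390.03 is covered: preferential rate Free applies instead.
Duty = $738,861.87 × 0% = $0.00.
Line 2 (3263.18, Durar, 2,376 kg, $45,571.68):
Base rate for 3263.18 is $0.49/kg.
3263.18 has an FTA preferential rate, but origin Durar is not Fenena; base rate stands.
The additional-duty order on 3263.18 targets Drenania, not Durar; it does not apply.
Duty = 2,376 × $0.49 = $1,164.24.
Line 3 (0743.75, Junon, 2,947 kg, $604,547.58):
Base rate for 0743.75 is 3%.
Duty = $604,547.58 × 3% = $18,136.43.
Line 4 (0815.82, Fenena, 304 units, $57,978.88):
Base rate for 0815.82 is 10.5% + $2.82/unit.
Origin Fenena qualifies under the Lorland–Fenena agreement and 0815.82 is covered: preferential rate 5% applies instead.
The additional-duty order on 0815.82 targets Drenania, not Fenena; it does not apply.
Duty = $57,978.88 × 5% = $2,898.94.
Total = $0.00 + $1,164.24 + $18,136.43 + $2,898.94 = $22,199.61.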